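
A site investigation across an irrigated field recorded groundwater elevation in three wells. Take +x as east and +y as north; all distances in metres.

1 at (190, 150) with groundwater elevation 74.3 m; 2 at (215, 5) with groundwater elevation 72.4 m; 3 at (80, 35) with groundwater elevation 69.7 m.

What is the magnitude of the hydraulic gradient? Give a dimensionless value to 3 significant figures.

0.0294

Differences from 1: to 2 (Δx, Δy, Δh) = (25, -145, -1.9); to 3 = (-110, -115, -4.6).
Determinant of the coordinate differences = 25·(-115) − (-110)·(-145) = -18825.
∂h/∂x = [(-1.9)·(-115) − (-4.6)·(-145)] / -18825 = +0.02382
∂h/∂y = [25·(-4.6) − (-110)·(-1.9)] / -18825 = +0.01721
|∇h| = √(0.02382² + 0.01721²) = 0.02939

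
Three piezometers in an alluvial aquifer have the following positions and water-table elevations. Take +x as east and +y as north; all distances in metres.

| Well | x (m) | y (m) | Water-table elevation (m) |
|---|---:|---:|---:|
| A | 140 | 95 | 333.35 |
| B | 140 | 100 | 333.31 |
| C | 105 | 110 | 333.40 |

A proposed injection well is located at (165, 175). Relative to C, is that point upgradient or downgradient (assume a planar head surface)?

Three-point gradient (reference A): Δ to B = (0, 5, -0.04), Δ to C = (-35, 15, +0.05).
∂h/∂x = -0.004857, ∂h/∂y = -0.008000 (det = 175).
Head at (165, 175) = 333.35 + (-0.004857)·(25) + (-0.008000)·(80) = 332.59 m.
That is lower than the 333.40 m at C, so the point is downgradient.

downgradient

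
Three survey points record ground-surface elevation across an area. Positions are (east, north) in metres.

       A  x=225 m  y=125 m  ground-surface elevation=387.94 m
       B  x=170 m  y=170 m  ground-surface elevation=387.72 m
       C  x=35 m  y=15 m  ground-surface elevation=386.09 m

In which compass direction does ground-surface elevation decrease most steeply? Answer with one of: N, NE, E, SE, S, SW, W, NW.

SW

Differences from A: to B (Δx, Δy, Δh) = (-55, 45, -0.22); to C = (-190, -110, -1.85).
Solve a·Δx + b·Δy = Δz: det = (-55)·(-110) − (-190)·45 = 14600.
∂z/∂x = [(-0.22)·(-110) − (-1.85)·45] / 14600 = +0.007360
∂z/∂y = [(-55)·(-1.85) − (-190)·(-0.22)] / 14600 = +0.004106
Steepest decrease is along −∇f = (-0.007360 E, -0.004106 N) → southwest.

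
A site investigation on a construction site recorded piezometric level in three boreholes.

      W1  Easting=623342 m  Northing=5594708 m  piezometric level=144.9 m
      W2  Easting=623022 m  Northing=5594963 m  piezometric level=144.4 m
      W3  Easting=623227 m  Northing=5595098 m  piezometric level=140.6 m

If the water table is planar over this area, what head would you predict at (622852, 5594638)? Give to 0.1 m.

Three-point gradient (reference W1): Δ to W2 = (-320, 255, -0.5), Δ to W3 = (-115, 390, -4.3).
∂h/∂x = -0.009442, ∂h/∂y = -0.01381 (det = -95475).
h(622852, 5594638) = 144.9 + (-0.009442)·(-490) + (-0.01381)·(-70) = 144.9 +4.627 +0.967 = 150.493 m.

150.5 m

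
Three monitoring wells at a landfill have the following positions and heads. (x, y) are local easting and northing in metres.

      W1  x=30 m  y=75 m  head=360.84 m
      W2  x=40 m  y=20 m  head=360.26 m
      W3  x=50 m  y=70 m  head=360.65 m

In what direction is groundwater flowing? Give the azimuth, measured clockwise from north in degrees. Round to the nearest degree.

Three-point gradient (reference W1): Δ to W2 = (10, -55, -0.58), Δ to W3 = (20, -5, -0.19).
∂h/∂x = -0.007190, ∂h/∂y = +0.009238 (det = 1050).
Flow direction (−∇h) has components (+0.007190 E, -0.009238 N).
Azimuth = atan2(E, N) = atan2(+0.007190, -0.009238) = 142.1° ≈ 142°.

142°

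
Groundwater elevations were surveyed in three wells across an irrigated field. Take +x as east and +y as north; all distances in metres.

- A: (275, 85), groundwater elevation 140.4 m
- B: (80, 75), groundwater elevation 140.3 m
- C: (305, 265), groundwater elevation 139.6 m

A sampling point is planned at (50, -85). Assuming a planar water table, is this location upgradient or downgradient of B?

Taking A as reference: B−A = (-195, -10, -0.1); C−A = (30, 180, -0.8).
Determinant of the coordinate differences = (-195)·180 − 30·(-10) = -34800.
∂h/∂x = [(-0.1)·180 − (-0.8)·(-10)] / -34800 = +0.0007471
∂h/∂y = [(-195)·(-0.8) − 30·(-0.1)] / -34800 = -0.004569
Head at (50, -85) = 140.4 + (+0.0007471)·(-225) + (-0.004569)·(-170) = 141.01 m.
That is higher than the 140.3 m at B, so the point is upgradient.

upgradient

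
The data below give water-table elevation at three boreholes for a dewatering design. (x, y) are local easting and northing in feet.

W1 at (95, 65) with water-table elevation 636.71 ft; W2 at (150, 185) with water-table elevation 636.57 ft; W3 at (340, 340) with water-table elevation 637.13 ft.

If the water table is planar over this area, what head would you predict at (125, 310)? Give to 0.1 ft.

635.9 ft

Differences from W1: to W2 (Δx, Δy, Δh) = (55, 120, -0.14); to W3 = (245, 275, +0.42).
Solve a·Δx + b·Δy = Δh: det = 55·275 − 245·120 = -14275.
∂h/∂x = [(-0.14)·275 − (+0.42)·120] / -14275 = +0.006228
∂h/∂y = [55·(+0.42) − 245·(-0.14)] / -14275 = -0.004021
h(125, 310) = 636.71 + (+0.006228)·(30) + (-0.004021)·(245) = 636.71 +0.187 -0.985 = 635.912 ft.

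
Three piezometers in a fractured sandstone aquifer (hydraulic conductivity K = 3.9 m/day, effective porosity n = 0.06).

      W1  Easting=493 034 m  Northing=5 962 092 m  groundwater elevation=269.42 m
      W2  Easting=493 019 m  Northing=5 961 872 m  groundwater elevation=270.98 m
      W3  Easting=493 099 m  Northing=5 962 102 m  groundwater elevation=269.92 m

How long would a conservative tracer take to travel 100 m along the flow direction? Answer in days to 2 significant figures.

130 days

Taking W1 as reference: W2−W1 = (-15, -220, +1.56); W3−W1 = (65, 10, +0.50).
Solve a·Δx + b·Δy = Δh: det = (-15)·10 − 65·(-220) = 14150.
∂h/∂x = [(+1.56)·10 − (+0.50)·(-220)] / 14150 = +0.008876
∂h/∂y = [(-15)·(+0.50) − 65·(+1.56)] / 14150 = -0.007696
|∇h| = √(0.008876² + -0.007696²) = 0.01175
Seepage velocity v = K·i/n = 3.9 × 0.01175 / 0.06 = 0.7638 m/day.
t = 100 / 0.7638 = 130.9 days.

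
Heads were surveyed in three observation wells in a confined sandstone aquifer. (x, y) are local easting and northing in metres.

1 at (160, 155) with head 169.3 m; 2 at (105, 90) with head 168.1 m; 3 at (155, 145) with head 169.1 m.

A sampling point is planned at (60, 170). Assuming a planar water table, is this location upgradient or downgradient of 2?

upgradient

With h = a·x + b·y + c and 1 as origin, the differences give:
  (-55)·a + (-65)·b = -1.2
  (-5)·a + (-10)·b = -0.2
Eliminate b (×(-10) and ×(-65), subtract): 225·a = -1.00 → a = ∂h/∂x = -0.004444
Back-substitute: b = ∂h/∂y = +0.02222.
Head at (60, 170) = 169.3 + (-0.004444)·(-100) + (+0.02222)·(15) = 170.08 m.
That is higher than the 168.1 m at 2, so the point is upgradient.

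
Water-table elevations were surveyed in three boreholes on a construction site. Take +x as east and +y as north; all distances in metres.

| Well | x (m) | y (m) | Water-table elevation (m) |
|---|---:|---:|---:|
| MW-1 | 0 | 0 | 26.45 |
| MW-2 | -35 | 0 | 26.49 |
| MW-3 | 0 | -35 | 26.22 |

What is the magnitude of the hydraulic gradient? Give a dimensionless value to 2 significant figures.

0.0067

∂h/∂x = (26.49 − 26.45) / (-35 − 0) = -0.001143
∂h/∂y = (26.22 − 26.45) / (-35 − 0) = +0.006571
|∇h| = √(-0.001143² + 0.006571²) = 0.00667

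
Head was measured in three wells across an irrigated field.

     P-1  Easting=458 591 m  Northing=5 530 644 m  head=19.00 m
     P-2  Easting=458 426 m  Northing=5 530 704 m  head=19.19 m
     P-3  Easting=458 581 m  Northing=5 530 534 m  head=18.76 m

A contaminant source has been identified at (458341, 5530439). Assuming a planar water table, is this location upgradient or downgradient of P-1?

Differences from P-1: to P-2 (Δx, Δy, Δh) = (-165, 60, +0.19); to P-3 = (-10, -110, -0.24).
Determinant of the coordinate differences = (-165)·(-110) − (-10)·60 = 18750.
∂h/∂x = [(+0.19)·(-110) − (-0.24)·60] / 18750 = -0.0003467
∂h/∂y = [(-165)·(-0.24) − (-10)·(+0.19)] / 18750 = +0.002213
Head at (458341, 5530439) = 19.00 + (-0.0003467)·(-250) + (+0.002213)·(-205) = 18.63 m.
That is lower than the 19.00 m at P-1, so the point is downgradient.

downgradient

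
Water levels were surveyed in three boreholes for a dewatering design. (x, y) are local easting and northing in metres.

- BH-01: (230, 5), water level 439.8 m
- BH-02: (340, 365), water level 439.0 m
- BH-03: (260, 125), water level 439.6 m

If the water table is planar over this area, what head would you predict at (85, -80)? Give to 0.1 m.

441.2 m

Taking BH-01 as reference: BH-02−BH-01 = (110, 360, -0.8); BH-03−BH-01 = (30, 120, -0.2).
Determinant of the coordinate differences = 110·120 − 30·360 = 2400.
∂h/∂x = [(-0.8)·120 − (-0.2)·360] / 2400 = -0.01000
∂h/∂y = [110·(-0.2) − 30·(-0.8)] / 2400 = +0.0008333
h(85, -80) = 439.8 + (-0.01000)·(-145) + (+0.0008333)·(-85) = 439.8 +1.450 -0.071 = 441.179 m.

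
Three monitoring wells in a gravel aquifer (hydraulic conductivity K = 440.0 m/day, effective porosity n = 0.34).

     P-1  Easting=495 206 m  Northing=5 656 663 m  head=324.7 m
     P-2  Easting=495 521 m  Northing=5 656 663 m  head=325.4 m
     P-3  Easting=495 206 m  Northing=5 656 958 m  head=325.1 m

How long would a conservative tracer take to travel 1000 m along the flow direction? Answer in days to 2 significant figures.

300 days

∂h/∂x = (325.4 − 324.7) / (495521 − 495206) = +0.002222
∂h/∂y = (325.1 − 324.7) / (5656958 − 5656663) = +0.001356
|∇h| = √(0.002222² + 0.001356²) = 0.002603
Seepage velocity v = K·i/n = 440.0 × 0.002603 / 0.34 = 3.369 m/day.
t = 1000 / 3.369 = 296.8 days.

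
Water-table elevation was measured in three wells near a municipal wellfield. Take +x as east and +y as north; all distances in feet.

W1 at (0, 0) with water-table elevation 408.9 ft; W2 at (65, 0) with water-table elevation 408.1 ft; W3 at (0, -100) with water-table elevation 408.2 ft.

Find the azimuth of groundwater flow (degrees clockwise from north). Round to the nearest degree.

∂h/∂x = (408.1 − 408.9) / (65 − 0) = -0.01231
∂h/∂y = (408.2 − 408.9) / (-100 − 0) = +0.007000
Flow direction (−∇h) has components (+0.01231 E, -0.007000 N).
Azimuth = atan2(E, N) = atan2(+0.01231, -0.007000) = 119.6° ≈ 120°.

120°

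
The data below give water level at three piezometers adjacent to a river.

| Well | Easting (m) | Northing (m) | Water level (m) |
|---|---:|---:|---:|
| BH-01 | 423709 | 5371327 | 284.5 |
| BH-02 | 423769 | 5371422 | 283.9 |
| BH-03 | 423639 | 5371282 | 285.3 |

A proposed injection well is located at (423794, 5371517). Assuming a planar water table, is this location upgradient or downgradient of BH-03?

downgradient

With h = a·x + b·y + c and BH-01 as origin, the differences give:
  60·a + 95·b = -0.6
  (-70)·a + (-45)·b = +0.8
Eliminate b (×(-45) and ×95, subtract): 3950·a = -49.00 → a = ∂h/∂x = -0.01241
Back-substitute: b = ∂h/∂y = +0.001519.
Head at (423794, 5371517) = 284.5 + (-0.01241)·(85) + (+0.001519)·(190) = 283.73 m.
That is lower than the 285.3 m at BH-03, so the point is downgradient.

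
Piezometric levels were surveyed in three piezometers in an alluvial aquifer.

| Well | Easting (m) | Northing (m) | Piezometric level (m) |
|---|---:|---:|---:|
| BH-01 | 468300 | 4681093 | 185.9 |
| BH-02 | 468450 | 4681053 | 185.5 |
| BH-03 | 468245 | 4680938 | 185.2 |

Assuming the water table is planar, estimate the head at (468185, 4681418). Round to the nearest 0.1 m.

With h = a·x + b·y + c and BH-01 as origin, the differences give:
  150·a + (-40)·b = -0.4
  (-55)·a + (-155)·b = -0.7
Eliminate b (×(-155) and ×(-40), subtract): -25450·a = 34.00 → a = ∂h/∂x = -0.001336
Back-substitute: b = ∂h/∂y = +0.004990.
h(468185, 4681418) = 185.9 + (-0.001336)·(-115) + (+0.004990)·(325) = 185.9 +0.154 +1.622 = 187.675 m.

187.7 m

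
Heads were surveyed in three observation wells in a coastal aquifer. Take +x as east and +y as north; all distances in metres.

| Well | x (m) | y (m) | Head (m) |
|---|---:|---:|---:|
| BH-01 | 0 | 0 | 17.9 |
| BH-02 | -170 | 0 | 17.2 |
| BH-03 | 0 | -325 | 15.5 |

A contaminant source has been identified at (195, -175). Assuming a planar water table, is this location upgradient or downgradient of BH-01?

∂h/∂x = (17.2 − 17.9) / (-170 − 0) = +0.004118
∂h/∂y = (15.5 − 17.9) / (-325 − 0) = +0.007385
Head at (195, -175) = 17.9 + (+0.004118)·(195) + (+0.007385)·(-175) = 17.41 m.
That is lower than the 17.9 m at BH-01, so the point is downgradient.

downgradient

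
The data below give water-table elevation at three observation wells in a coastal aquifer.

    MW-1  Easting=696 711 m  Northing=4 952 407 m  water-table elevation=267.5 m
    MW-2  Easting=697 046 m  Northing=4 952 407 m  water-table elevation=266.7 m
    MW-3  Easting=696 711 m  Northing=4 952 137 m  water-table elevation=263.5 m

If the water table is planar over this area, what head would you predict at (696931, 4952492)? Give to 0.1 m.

268.2 m

∂h/∂x = (266.7 − 267.5) / (697046 − 696711) = -0.002388
∂h/∂y = (263.5 − 267.5) / (4952137 − 4952407) = +0.01481
h(696931, 4952492) = 267.5 + (-0.002388)·(220) + (+0.01481)·(85) = 267.5 -0.525 +1.259 = 268.234 m.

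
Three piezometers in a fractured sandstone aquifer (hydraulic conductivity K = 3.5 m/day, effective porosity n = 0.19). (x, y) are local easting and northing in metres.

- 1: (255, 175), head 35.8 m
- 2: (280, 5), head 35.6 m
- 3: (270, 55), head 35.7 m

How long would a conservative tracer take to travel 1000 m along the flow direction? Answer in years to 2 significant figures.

9.5 years

Differences from 1: to 2 (Δx, Δy, Δh) = (25, -170, -0.2); to 3 = (15, -120, -0.1).
Solve a·Δx + b·Δy = Δh: det = 25·(-120) − 15·(-170) = -450.
∂h/∂x = [(-0.2)·(-120) − (-0.1)·(-170)] / -450 = -0.01556
∂h/∂y = [25·(-0.1) − 15·(-0.2)] / -450 = -0.001111
|∇h| = √(-0.01556² + -0.001111²) = 0.0156
Seepage velocity v = K·i/n = 3.5 × 0.0156 / 0.19 = 0.2874 m/day.
t = 1000 / 0.2874 = 3479 days = 9.52 years.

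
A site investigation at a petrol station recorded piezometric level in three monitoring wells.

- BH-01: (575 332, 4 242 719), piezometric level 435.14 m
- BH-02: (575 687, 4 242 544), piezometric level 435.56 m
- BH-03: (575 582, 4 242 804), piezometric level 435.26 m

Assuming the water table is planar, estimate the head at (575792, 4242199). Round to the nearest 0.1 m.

Differences from BH-01: to BH-02 (Δx, Δy, Δh) = (355, -175, +0.42); to BH-03 = (250, 85, +0.12).
Determinant of the coordinate differences = 355·85 − 250·(-175) = 73925.
∂h/∂x = [(+0.42)·85 − (+0.12)·(-175)] / 73925 = +0.0007670
∂h/∂y = [355·(+0.12) − 250·(+0.42)] / 73925 = -0.0008441
h(575792, 4242199) = 435.14 + (+0.0007670)·(460) + (-0.0008441)·(-520) = 435.14 +0.353 +0.439 = 435.932 m.

435.9 m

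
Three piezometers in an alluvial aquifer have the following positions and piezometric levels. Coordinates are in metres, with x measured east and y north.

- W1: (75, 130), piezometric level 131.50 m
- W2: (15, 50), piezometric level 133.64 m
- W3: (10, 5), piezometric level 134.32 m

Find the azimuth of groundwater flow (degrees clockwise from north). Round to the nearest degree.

054°

Differences from W1: to W2 (Δx, Δy, Δh) = (-60, -80, +2.14); to W3 = (-65, -125, +2.82).
Solve a·Δx + b·Δy = Δh: det = (-60)·(-125) − (-65)·(-80) = 2300.
∂h/∂x = [(+2.14)·(-125) − (+2.82)·(-80)] / 2300 = -0.01822
∂h/∂y = [(-60)·(+2.82) − (-65)·(+2.14)] / 2300 = -0.01309
Flow direction (−∇h) has components (+0.01822 E, +0.01309 N).
Azimuth = atan2(E, N) = atan2(+0.01822, +0.01309) = 54.3° ≈ 054°.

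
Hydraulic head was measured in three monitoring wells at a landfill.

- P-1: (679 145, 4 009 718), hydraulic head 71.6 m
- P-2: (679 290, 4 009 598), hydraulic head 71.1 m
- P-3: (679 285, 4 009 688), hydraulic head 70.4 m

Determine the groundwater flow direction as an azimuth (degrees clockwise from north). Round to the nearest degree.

Taking P-1 as reference: P-2−P-1 = (145, -120, -0.5); P-3−P-1 = (140, -30, -1.2).
Solve a·Δx + b·Δy = Δh: det = 145·(-30) − 140·(-120) = 12450.
∂h/∂x = [(-0.5)·(-30) − (-1.2)·(-120)] / 12450 = -0.01036
∂h/∂y = [145·(-1.2) − 140·(-0.5)] / 12450 = -0.008353
Flow direction (−∇h) has components (+0.01036 E, +0.008353 N).
Azimuth = atan2(E, N) = atan2(+0.01036, +0.008353) = 51.1° ≈ 051°.

051°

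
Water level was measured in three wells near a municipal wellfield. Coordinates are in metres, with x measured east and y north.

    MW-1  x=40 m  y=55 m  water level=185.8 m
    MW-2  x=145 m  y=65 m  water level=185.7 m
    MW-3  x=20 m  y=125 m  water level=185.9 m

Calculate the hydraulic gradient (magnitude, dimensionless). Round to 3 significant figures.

0.00155

With h = a·x + b·y + c and MW-1 as origin, the differences give:
  105·a + 10·b = -0.1
  (-20)·a + 70·b = +0.1
Eliminate b (×70 and ×10, subtract): 7550·a = -8.00 → a = ∂h/∂x = -0.001060
Back-substitute: b = ∂h/∂y = +0.001126.
|∇h| = √(-0.001060² + 0.001126²) = 0.001546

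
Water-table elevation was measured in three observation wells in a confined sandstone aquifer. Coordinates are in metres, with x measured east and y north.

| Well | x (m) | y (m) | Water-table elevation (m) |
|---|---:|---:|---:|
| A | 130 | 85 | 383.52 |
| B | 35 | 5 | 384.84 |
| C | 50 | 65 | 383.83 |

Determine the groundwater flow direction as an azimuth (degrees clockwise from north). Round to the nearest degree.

359°

Taking A as reference: B−A = (-95, -80, +1.32); C−A = (-80, -20, +0.31).
Solve a·Δx + b·Δy = Δh: det = (-95)·(-20) − (-80)·(-80) = -4500.
∂h/∂x = [(+1.32)·(-20) − (+0.31)·(-80)] / -4500 = +0.0003556
∂h/∂y = [(-95)·(+0.31) − (-80)·(+1.32)] / -4500 = -0.01692
Flow direction (−∇h) has components (-0.0003556 E, +0.01692 N).
Azimuth = atan2(E, N) = atan2(-0.0003556, +0.01692) = 358.8° ≈ 359°.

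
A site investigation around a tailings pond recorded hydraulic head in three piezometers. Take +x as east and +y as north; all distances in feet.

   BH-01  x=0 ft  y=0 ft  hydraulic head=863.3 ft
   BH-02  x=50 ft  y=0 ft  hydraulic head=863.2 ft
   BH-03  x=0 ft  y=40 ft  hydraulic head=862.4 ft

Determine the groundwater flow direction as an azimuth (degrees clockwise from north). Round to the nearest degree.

005°

∂h/∂x = (863.2 − 863.3) / (50 − 0) = -0.002000
∂h/∂y = (862.4 − 863.3) / (40 − 0) = -0.02250
Flow direction (−∇h) has components (+0.002000 E, +0.02250 N).
Azimuth = atan2(E, N) = atan2(+0.002000, +0.02250) = 5.1° ≈ 005°.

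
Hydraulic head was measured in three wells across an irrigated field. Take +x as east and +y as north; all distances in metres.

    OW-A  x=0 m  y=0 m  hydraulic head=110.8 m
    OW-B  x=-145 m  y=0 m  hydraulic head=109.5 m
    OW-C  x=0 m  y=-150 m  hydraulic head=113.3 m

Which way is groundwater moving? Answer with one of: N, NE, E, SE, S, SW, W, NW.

∂h/∂x = (109.5 − 110.8) / (-145 − 0) = +0.008966
∂h/∂y = (113.3 − 110.8) / (-150 − 0) = -0.01667
Flow = −∇h = (-0.008966 east, +0.01667 north), which points northwest.

NW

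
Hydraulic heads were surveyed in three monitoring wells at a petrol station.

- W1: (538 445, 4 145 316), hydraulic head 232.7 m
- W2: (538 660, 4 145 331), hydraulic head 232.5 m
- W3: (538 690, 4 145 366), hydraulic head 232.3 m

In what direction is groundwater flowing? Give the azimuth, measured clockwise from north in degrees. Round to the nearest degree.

Taking W1 as reference: W2−W1 = (215, 15, -0.2); W3−W1 = (245, 50, -0.4).
Determinant of the coordinate differences = 215·50 − 245·15 = 7075.
∂h/∂x = [(-0.2)·50 − (-0.4)·15] / 7075 = -0.0005654
∂h/∂y = [215·(-0.4) − 245·(-0.2)] / 7075 = -0.005230
Flow direction (−∇h) has components (+0.0005654 E, +0.005230 N).
Azimuth = atan2(E, N) = atan2(+0.0005654, +0.005230) = 6.2° ≈ 006°.

006°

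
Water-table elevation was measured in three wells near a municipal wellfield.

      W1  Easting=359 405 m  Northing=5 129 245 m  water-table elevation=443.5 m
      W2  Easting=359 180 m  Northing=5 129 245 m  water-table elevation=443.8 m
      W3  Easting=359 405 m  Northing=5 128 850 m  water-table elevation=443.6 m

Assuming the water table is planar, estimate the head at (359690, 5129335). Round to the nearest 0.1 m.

443.1 m

∂h/∂x = (443.8 − 443.5) / (359180 − 359405) = -0.001333
∂h/∂y = (443.6 − 443.5) / (5128850 − 5129245) = -0.0002532
h(359690, 5129335) = 443.5 + (-0.001333)·(285) + (-0.0002532)·(90) = 443.5 -0.380 -0.023 = 443.097 m.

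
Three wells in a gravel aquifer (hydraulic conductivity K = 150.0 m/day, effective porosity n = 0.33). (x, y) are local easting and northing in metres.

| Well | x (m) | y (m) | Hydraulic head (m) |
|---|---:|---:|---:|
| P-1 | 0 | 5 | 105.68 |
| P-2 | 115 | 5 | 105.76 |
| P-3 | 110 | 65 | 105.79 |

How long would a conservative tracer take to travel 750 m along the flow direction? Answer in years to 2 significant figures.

5.1 years

Differences from P-1: to P-2 (Δx, Δy, Δh) = (115, 0, +0.08); to P-3 = (110, 60, +0.11).
Determinant of the coordinate differences = 115·60 − 110·0 = 6900.
∂h/∂x = [(+0.08)·60 − (+0.11)·0] / 6900 = +0.0006957
∂h/∂y = [115·(+0.11) − 110·(+0.08)] / 6900 = +0.0005580
|∇h| = √(0.0006957² + 0.0005580²) = 0.0008918
Seepage velocity v = K·i/n = 150.0 × 0.0008918 / 0.33 = 0.4054 m/day.
t = 750 / 0.4054 = 1850 days = 5.07 years.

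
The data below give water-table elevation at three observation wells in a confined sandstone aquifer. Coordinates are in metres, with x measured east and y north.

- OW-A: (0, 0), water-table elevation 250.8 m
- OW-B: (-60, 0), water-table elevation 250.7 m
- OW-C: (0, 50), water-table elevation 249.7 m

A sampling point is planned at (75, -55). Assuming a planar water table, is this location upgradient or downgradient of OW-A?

upgradient

∂h/∂x = (250.7 − 250.8) / (-60 − 0) = +0.001667
∂h/∂y = (249.7 − 250.8) / (50 − 0) = -0.02200
Head at (75, -55) = 250.8 + (+0.001667)·(75) + (-0.02200)·(-55) = 252.14 m.
That is higher than the 250.8 m at OW-A, so the point is upgradient.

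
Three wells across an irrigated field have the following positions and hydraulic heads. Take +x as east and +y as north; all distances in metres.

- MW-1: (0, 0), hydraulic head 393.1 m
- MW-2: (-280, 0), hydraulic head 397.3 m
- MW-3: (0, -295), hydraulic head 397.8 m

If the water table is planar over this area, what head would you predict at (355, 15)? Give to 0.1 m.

∂h/∂x = (397.3 − 393.1) / (-280 − 0) = -0.01500
∂h/∂y = (397.8 − 393.1) / (-295 − 0) = -0.01593
h(355, 15) = 393.1 + (-0.01500)·(355) + (-0.01593)·(15) = 393.1 -5.325 -0.239 = 387.536 m.

387.5 m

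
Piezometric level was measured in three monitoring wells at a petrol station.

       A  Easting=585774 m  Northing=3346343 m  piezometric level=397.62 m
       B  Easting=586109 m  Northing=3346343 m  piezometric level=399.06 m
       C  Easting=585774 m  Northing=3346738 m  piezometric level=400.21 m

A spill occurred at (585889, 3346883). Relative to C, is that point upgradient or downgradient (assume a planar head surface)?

upgradient

∂h/∂x = (399.06 − 397.62) / (586109 − 585774) = +0.004299
∂h/∂y = (400.21 − 397.62) / (3346738 − 3346343) = +0.006557
Head at (585889, 3346883) = 397.62 + (+0.004299)·(115) + (+0.006557)·(540) = 401.66 m.
That is higher than the 400.21 m at C, so the point is upgradient.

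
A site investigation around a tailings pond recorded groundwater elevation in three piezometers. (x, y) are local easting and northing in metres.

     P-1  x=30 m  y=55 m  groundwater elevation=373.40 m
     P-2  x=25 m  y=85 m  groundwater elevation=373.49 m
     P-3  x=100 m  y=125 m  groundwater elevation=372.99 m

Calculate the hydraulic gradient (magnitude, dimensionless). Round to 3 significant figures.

With h = a·x + b·y + c and P-1 as origin, the differences give:
  (-5)·a + 30·b = +0.09
  70·a + 70·b = -0.41
Eliminate b (×70 and ×30, subtract): -2450·a = 18.600 → a = ∂h/∂x = -0.007592
Back-substitute: b = ∂h/∂y = +0.001735.
|∇h| = √(-0.007592² + 0.001735²) = 0.007788

0.00779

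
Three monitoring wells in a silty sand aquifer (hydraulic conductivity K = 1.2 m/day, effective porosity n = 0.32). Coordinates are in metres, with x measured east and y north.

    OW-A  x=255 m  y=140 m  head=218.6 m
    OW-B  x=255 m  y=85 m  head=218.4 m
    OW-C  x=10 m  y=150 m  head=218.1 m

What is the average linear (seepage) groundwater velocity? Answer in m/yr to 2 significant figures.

Taking OW-A as reference: OW-B−OW-A = (0, -55, -0.2); OW-C−OW-A = (-245, 10, -0.5).
Determinant of the coordinate differences = 0·10 − (-245)·(-55) = -13475.
∂h/∂x = [(-0.2)·10 − (-0.5)·(-55)] / -13475 = +0.002189
∂h/∂y = [0·(-0.5) − (-245)·(-0.2)] / -13475 = +0.003636
|∇h| = √(0.002189² + 0.003636²) = 0.004244
Seepage velocity v = K·i/n = 1.2 × 0.004244 / 0.32 = 0.01592 m/day = 5.815 m/yr.

5.8 m/yr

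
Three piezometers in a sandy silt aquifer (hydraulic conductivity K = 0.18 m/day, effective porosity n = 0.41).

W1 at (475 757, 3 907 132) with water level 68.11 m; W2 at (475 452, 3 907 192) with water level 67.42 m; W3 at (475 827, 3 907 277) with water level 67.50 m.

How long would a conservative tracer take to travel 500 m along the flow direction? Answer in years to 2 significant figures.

Differences from W1: to W2 (Δx, Δy, Δh) = (-305, 60, -0.69); to W3 = (70, 145, -0.61).
Determinant of the coordinate differences = (-305)·145 − 70·60 = -48425.
∂h/∂x = [(-0.69)·145 − (-0.61)·60] / -48425 = +0.001310
∂h/∂y = [(-305)·(-0.61) − 70·(-0.69)] / -48425 = -0.004839
|∇h| = √(0.001310² + -0.004839²) = 0.005013
Seepage velocity v = K·i/n = 0.18 × 0.005013 / 0.41 = 0.002201 m/day.
t = 500 / 0.002201 = 2.272e+05 days = 622 years.

620 years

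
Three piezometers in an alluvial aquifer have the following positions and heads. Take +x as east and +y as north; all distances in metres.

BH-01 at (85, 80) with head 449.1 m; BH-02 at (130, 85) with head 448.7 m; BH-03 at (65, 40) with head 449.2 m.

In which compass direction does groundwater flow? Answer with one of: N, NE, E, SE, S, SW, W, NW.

E

Three-point gradient (reference BH-01): Δ to BH-02 = (45, 5, -0.4), Δ to BH-03 = (-20, -40, +0.1).
∂h/∂x = -0.009118, ∂h/∂y = +0.002059 (det = -1700).
Flow = −∇h = (+0.009118 east, -0.002059 north), which points east.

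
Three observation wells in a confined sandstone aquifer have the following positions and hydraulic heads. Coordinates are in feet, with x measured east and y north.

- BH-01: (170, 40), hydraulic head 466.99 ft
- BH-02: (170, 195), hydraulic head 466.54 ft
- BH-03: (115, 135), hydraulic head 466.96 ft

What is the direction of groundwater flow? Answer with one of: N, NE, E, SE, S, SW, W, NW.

NE

Differences from BH-01: to BH-02 (Δx, Δy, Δh) = (0, 155, -0.45); to BH-03 = (-55, 95, -0.03).
Solve a·Δx + b·Δy = Δh: det = 0·95 − (-55)·155 = 8525.
∂h/∂x = [(-0.45)·95 − (-0.03)·155] / 8525 = -0.004469
∂h/∂y = [0·(-0.03) − (-55)·(-0.45)] / 8525 = -0.002903
Flow = −∇h = (+0.004469 east, +0.002903 north), which points northeast.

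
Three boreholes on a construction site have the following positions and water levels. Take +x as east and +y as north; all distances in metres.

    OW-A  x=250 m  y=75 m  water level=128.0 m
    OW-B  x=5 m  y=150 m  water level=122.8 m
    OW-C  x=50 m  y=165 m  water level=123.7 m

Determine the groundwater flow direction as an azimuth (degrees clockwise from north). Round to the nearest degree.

275°

Taking OW-A as reference: OW-B−OW-A = (-245, 75, -5.2); OW-C−OW-A = (-200, 90, -4.3).
Solve a·Δx + b·Δy = Δh: det = (-245)·90 − (-200)·75 = -7050.
∂h/∂x = [(-5.2)·90 − (-4.3)·75] / -7050 = +0.02064
∂h/∂y = [(-245)·(-4.3) − (-200)·(-5.2)] / -7050 = -0.001915
Flow direction (−∇h) has components (-0.02064 E, +0.001915 N).
Azimuth = atan2(E, N) = atan2(-0.02064, +0.001915) = 275.3° ≈ 275°.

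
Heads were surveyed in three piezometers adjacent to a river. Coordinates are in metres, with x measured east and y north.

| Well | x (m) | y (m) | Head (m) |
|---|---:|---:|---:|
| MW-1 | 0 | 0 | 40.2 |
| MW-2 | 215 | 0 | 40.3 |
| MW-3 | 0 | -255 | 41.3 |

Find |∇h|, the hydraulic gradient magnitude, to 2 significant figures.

0.0043

∂h/∂x = (40.3 − 40.2) / (215 − 0) = +0.0004651
∂h/∂y = (41.3 − 40.2) / (-255 − 0) = -0.004314
|∇h| = √(0.0004651² + -0.004314²) = 0.004339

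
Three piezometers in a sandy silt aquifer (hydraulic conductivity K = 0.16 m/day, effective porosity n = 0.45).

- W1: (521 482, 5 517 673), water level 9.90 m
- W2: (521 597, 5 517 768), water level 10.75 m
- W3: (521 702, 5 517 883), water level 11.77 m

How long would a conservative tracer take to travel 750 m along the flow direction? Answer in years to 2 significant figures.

670 years

Differences from W1: to W2 (Δx, Δy, Δh) = (115, 95, +0.85); to W3 = (220, 210, +1.87).
Determinant of the coordinate differences = 115·210 − 220·95 = 3250.
∂h/∂x = [(+0.85)·210 − (+1.87)·95] / 3250 = +0.0002615
∂h/∂y = [115·(+1.87) − 220·(+0.85)] / 3250 = +0.008631
|∇h| = √(0.0002615² + 0.008631²) = 0.008635
Seepage velocity v = K·i/n = 0.16 × 0.008635 / 0.45 = 0.00307 m/day.
t = 750 / 0.00307 = 2.443e+05 days = 669 years.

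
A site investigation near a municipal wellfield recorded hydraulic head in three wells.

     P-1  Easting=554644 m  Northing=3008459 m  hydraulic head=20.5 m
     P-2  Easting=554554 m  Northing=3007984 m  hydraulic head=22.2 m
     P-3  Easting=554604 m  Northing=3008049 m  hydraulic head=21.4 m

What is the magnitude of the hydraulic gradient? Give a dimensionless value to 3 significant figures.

Taking P-1 as reference: P-2−P-1 = (-90, -475, +1.7); P-3−P-1 = (-40, -410, +0.9).
Determinant of the coordinate differences = (-90)·(-410) − (-40)·(-475) = 17900.
∂h/∂x = [(+1.7)·(-410) − (+0.9)·(-475)] / 17900 = -0.01506
∂h/∂y = [(-90)·(+0.9) − (-40)·(+1.7)] / 17900 = -0.0007263
|∇h| = √(-0.01506² + -0.0007263²) = 0.01508

0.0151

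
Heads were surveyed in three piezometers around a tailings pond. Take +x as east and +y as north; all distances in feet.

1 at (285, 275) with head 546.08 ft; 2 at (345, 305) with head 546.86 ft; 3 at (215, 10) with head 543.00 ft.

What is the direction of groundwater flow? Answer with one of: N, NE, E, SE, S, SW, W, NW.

SW

Differences from 1: to 2 (Δx, Δy, Δh) = (60, 30, +0.78); to 3 = (-70, -265, -3.08).
Solve a·Δx + b·Δy = Δh: det = 60·(-265) − (-70)·30 = -13800.
∂h/∂x = [(+0.78)·(-265) − (-3.08)·30] / -13800 = +0.008283
∂h/∂y = [60·(-3.08) − (-70)·(+0.78)] / -13800 = +0.009435
Flow = −∇h = (-0.008283 east, -0.009435 north), which points southwest.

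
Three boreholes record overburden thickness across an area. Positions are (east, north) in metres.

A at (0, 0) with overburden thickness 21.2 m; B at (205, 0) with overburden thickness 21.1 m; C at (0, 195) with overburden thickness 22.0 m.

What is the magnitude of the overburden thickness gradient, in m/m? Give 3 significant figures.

∂d/∂x = (21.1 − 21.2) / (205 − 0) = -0.0004878
∂d/∂y = (22.0 − 21.2) / (195 − 0) = +0.004103
|∇f| = √(-0.0004878² + 0.004103²) = 0.004132 m/m

0.00413 m/m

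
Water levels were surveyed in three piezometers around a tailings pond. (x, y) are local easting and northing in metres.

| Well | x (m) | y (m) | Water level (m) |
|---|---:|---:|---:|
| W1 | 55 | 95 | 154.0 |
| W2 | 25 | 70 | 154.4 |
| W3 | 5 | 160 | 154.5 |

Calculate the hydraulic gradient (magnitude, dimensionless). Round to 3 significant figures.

With h = a·x + b·y + c and W1 as origin, the differences give:
  (-30)·a + (-25)·b = +0.4
  (-50)·a + 65·b = +0.5
Eliminate b (×65 and ×(-25), subtract): -3200·a = 38.50 → a = ∂h/∂x = -0.01203
Back-substitute: b = ∂h/∂y = -0.001563.
|∇h| = √(-0.01203² + -0.001563²) = 0.01213

0.0121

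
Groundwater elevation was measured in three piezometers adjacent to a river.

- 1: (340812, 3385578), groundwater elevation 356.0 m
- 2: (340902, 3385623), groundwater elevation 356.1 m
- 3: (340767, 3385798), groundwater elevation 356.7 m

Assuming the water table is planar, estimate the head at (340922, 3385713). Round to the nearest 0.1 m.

356.4 m

Taking 1 as reference: 2−1 = (90, 45, +0.1); 3−1 = (-45, 220, +0.7).
Determinant of the coordinate differences = 90·220 − (-45)·45 = 21825.
∂h/∂x = [(+0.1)·220 − (+0.7)·45] / 21825 = -0.0004353
∂h/∂y = [90·(+0.7) − (-45)·(+0.1)] / 21825 = +0.003093
h(340922, 3385713) = 356.0 + (-0.0004353)·(110) + (+0.003093)·(135) = 356.0 -0.048 +0.418 = 356.370 m.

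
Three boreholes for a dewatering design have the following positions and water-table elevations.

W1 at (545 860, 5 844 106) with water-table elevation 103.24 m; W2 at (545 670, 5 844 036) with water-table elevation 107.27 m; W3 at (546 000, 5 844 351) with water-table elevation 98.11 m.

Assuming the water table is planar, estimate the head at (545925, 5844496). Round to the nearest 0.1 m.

Differences from W1: to W2 (Δx, Δy, Δh) = (-190, -70, +4.03); to W3 = (140, 245, -5.13).
Determinant of the coordinate differences = (-190)·245 − 140·(-70) = -36750.
∂h/∂x = [(+4.03)·245 − (-5.13)·(-70)] / -36750 = -0.01710
∂h/∂y = [(-190)·(-5.13) − 140·(+4.03)] / -36750 = -0.01117
h(545925, 5844496) = 103.24 + (-0.01710)·(65) + (-0.01117)·(390) = 103.24 -1.111 -4.356 = 97.772 m.

97.8 m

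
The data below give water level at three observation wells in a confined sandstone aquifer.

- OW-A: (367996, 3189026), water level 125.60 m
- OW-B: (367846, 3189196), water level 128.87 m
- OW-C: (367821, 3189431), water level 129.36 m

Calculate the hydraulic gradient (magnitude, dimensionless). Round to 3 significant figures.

0.0221

With h = a·x + b·y + c and OW-A as origin, the differences give:
  (-150)·a + 170·b = +3.27
  (-175)·a + 405·b = +3.76
Eliminate b (×405 and ×170, subtract): -31000·a = 685.150 → a = ∂h/∂x = -0.02210
Back-substitute: b = ∂h/∂y = -0.0002661.
|∇h| = √(-0.02210² + -0.0002661²) = 0.0221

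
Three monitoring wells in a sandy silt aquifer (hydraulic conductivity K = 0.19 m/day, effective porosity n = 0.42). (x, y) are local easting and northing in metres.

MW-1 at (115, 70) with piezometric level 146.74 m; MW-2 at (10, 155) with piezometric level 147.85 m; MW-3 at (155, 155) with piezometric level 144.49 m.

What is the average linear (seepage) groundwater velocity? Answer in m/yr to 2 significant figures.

4.6 m/yr

Taking MW-1 as reference: MW-2−MW-1 = (-105, 85, +1.11); MW-3−MW-1 = (40, 85, -2.25).
Determinant of the coordinate differences = (-105)·85 − 40·85 = -12325.
∂h/∂x = [(+1.11)·85 − (-2.25)·85] / -12325 = -0.02317
∂h/∂y = [(-105)·(-2.25) − 40·(+1.11)] / -12325 = -0.01557
|∇h| = √(-0.02317² + -0.01557²) = 0.02792
Seepage velocity v = K·i/n = 0.19 × 0.02792 / 0.42 = 0.01263 m/day = 4.613 m/yr.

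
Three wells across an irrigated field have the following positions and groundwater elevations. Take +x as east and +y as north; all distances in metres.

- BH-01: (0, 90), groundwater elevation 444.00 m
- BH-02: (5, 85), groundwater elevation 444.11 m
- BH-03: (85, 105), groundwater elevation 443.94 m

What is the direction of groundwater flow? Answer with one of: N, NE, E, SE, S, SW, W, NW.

Differences from BH-01: to BH-02 (Δx, Δy, Δh) = (5, -5, +0.11); to BH-03 = (85, 15, -0.06).
Determinant of the coordinate differences = 5·15 − 85·(-5) = 500.
∂h/∂x = [(+0.11)·15 − (-0.06)·(-5)] / 500 = +0.002700
∂h/∂y = [5·(-0.06) − 85·(+0.11)] / 500 = -0.01930
Flow = −∇h = (-0.002700 east, +0.01930 north), which points north.

N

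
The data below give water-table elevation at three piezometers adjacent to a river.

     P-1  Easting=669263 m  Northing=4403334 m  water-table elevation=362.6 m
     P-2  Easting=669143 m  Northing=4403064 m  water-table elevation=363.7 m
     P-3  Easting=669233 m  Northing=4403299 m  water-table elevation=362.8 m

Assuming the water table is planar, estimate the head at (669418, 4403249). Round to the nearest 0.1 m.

Taking P-1 as reference: P-2−P-1 = (-120, -270, +1.1); P-3−P-1 = (-30, -35, +0.2).
Determinant of the coordinate differences = (-120)·(-35) − (-30)·(-270) = -3900.
∂h/∂x = [(+1.1)·(-35) − (+0.2)·(-270)] / -3900 = -0.003974
∂h/∂y = [(-120)·(+0.2) − (-30)·(+1.1)] / -3900 = -0.002308
h(669418, 4403249) = 362.6 + (-0.003974)·(155) + (-0.002308)·(-85) = 362.6 -0.616 +0.196 = 362.180 m.

362.2 m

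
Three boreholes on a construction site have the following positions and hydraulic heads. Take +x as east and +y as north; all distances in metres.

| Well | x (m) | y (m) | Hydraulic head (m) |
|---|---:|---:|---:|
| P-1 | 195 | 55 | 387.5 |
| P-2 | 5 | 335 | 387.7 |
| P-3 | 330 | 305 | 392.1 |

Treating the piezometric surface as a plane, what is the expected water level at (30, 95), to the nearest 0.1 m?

With h = a·x + b·y + c and P-1 as origin, the differences give:
  (-190)·a + 280·b = +0.2
  135·a + 250·b = +4.6
Eliminate b (×250 and ×280, subtract): -85300·a = -1238.00 → a = ∂h/∂x = +0.01451
Back-substitute: b = ∂h/∂y = +0.01056.
h(30, 95) = 387.5 + (+0.01451)·(-165) + (+0.01056)·(40) = 387.5 -2.395 +0.423 = 385.528 m.

385.5 m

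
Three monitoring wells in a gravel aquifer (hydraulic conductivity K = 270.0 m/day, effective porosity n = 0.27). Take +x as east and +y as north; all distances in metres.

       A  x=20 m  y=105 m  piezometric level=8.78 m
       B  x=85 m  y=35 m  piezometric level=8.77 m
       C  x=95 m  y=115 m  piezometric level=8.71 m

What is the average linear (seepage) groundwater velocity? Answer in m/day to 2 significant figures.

1.1 m/day

With h = a·x + b·y + c and A as origin, the differences give:
  65·a + (-70)·b = -0.01
  75·a + 10·b = -0.07
Eliminate b (×10 and ×(-70), subtract): 5900·a = -5.000 → a = ∂h/∂x = -0.0008475
Back-substitute: b = ∂h/∂y = -0.0006441.
|∇h| = √(-0.0008475² + -0.0006441²) = 0.001064
Seepage velocity v = K·i/n = 270.0 × 0.001064 / 0.27 = 1.064 m/day.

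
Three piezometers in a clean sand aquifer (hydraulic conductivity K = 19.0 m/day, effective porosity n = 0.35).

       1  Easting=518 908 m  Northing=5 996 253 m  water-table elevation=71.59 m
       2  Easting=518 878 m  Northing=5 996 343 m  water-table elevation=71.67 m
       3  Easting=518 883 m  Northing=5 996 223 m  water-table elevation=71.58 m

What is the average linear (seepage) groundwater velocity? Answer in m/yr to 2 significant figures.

17 m/yr

Differences from 1: to 2 (Δx, Δy, Δh) = (-30, 90, +0.08); to 3 = (-25, -30, -0.01).
Solve a·Δx + b·Δy = Δh: det = (-30)·(-30) − (-25)·90 = 3150.
∂h/∂x = [(+0.08)·(-30) − (-0.01)·90] / 3150 = -0.0004762
∂h/∂y = [(-30)·(-0.01) − (-25)·(+0.08)] / 3150 = +0.0007302
|∇h| = √(-0.0004762² + 0.0007302²) = 0.0008718
Seepage velocity v = K·i/n = 19.0 × 0.0008718 / 0.35 = 0.04733 m/day = 17.29 m/yr.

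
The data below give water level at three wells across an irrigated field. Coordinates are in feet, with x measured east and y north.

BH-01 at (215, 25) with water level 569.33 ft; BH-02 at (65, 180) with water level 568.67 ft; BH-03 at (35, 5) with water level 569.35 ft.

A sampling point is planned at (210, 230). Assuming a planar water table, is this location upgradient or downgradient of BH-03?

Taking BH-01 as reference: BH-02−BH-01 = (-150, 155, -0.66); BH-03−BH-01 = (-180, -20, +0.02).
Solve a·Δx + b·Δy = Δh: det = (-150)·(-20) − (-180)·155 = 30900.
∂h/∂x = [(-0.66)·(-20) − (+0.02)·155] / 30900 = +0.0003269
∂h/∂y = [(-150)·(+0.02) − (-180)·(-0.66)] / 30900 = -0.003942
Head at (210, 230) = 569.33 + (+0.0003269)·(-5) + (-0.003942)·(205) = 568.52 ft.
That is lower than the 569.35 ft at BH-03, so the point is downgradient.

downgradient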